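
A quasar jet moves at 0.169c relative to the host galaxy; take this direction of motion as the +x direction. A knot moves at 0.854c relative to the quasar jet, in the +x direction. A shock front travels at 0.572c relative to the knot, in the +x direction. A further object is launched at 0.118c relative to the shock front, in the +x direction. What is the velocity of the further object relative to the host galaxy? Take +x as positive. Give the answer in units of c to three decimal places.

Apply u = (u' + v)/(1 + u'v/c²) successively, working outward toward the host galaxy.
Start: velocity of the quasar jet relative to the host galaxy = 0.1690c.
Compose with the knot (u' = 0.854 in the quasar jet frame): u_1 = (0.854 + 0.169) / (1 + 0.854·0.169) = 1.0230/1.1443 = 0.8940.
Compose with the shock front (u' = 0.572 in the knot frame): u_2 = (0.572 + 0.894) / (1 + 0.572·0.894) = 1.4660/1.5114 = 0.9700.
Compose with the further object (u' = 0.118 in the shock front frame): u_3 = (0.118 + 0.970) / (1 + 0.118·0.970) = 1.0880/1.1145 = 0.9762.

0.976c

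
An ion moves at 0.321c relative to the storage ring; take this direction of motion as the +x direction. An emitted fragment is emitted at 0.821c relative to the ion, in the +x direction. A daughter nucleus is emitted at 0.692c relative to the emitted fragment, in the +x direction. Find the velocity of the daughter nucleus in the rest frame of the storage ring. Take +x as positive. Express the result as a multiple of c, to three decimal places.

0.982c

Apply u = (u' + v)/(1 + u'v/c²) successively, working outward toward the storage ring.
Start: velocity of the ion relative to the storage ring = 0.3210c.
Compose with the emitted fragment (u' = 0.821 in the ion frame): u_1 = (0.821 + 0.321) / (1 + 0.821·0.321) = 1.1420/1.2635 = 0.9038.
Compose with the daughter nucleus (u' = 0.692 in the emitted fragment frame): u_2 = (0.692 + 0.904) / (1 + 0.692·0.904) = 1.5958/1.6254 = 0.9818.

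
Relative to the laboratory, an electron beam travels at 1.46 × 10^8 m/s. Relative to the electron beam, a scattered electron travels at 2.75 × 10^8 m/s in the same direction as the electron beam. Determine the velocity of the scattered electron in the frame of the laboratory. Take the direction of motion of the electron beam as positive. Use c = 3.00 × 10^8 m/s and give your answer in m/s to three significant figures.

In units of c (dividing by 3.00 × 10^8 m/s): v = 0.487, u' = 0.917.
u = (u' + v)/(1 + u'v/c²):
u = (0.917 + 0.487) / (1 + 0.917·0.487) = 1.4033/1.4461 = 0.9704
Converting back: u = 0.9704 × 3.00 × 10^8 m/s.

2.91 × 10^8 m/s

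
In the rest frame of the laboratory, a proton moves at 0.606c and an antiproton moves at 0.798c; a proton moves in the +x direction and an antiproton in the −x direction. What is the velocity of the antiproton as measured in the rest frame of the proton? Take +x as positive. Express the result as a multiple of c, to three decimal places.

β_A = 0.606, β_B = -0.798.
Transform to A's frame with the inverse velocity-addition law: u' = (u − v)/(1 − uv/c²), taking u = β_B and v = β_A.
u' = (-0.798 − 0.606) / (1 − (0.606)(-0.798)) = -1.4040/1.4836 = -0.9464.

-0.946c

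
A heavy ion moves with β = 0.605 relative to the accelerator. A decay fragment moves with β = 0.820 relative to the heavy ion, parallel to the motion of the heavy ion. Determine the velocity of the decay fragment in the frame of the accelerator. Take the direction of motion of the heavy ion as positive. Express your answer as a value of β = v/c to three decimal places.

With v = 0.605 and u' = 0.820 (in units of c),
u = (u' + v)/(1 + u'v/c²):
u = (0.820 + 0.605) / (1 + 0.820·0.605) = 1.4250/1.4961 = 0.9525

β = 0.952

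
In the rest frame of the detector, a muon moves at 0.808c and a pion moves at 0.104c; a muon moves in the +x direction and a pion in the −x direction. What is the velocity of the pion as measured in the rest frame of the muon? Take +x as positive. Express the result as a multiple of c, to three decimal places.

β_A = 0.808, β_B = -0.104.
Transform to A's frame with the inverse velocity-addition law: u' = (u − v)/(1 − uv/c²), taking u = β_B and v = β_A.
u' = (-0.104 − 0.808) / (1 − (0.808)(-0.104)) = -0.9120/1.0840 = -0.8413.

-0.841c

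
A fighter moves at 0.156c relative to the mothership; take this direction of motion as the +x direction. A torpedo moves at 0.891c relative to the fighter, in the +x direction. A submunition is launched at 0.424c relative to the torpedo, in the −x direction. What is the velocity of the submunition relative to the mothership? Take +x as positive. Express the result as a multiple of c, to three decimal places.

Apply u = (u' + v)/(1 + u'v/c²) successively, working outward toward the mothership.
Start: velocity of the fighter relative to the mothership = 0.1560c.
Compose with the torpedo (u' = 0.891 in the fighter frame): u_1 = (0.891 + 0.156) / (1 + 0.891·0.156) = 1.0470/1.1390 = 0.9192.
Compose with the submunition (u' = -0.424 in the torpedo frame): u_2 = (-0.424 + 0.919) / (1 + (-0.424)·0.919) = 0.4952/0.6102 = 0.8115.

+0.812c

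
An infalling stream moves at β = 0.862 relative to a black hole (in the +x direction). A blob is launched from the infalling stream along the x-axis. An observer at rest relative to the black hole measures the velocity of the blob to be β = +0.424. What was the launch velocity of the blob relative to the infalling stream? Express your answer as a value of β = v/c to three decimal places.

Invert the composition law: u' = (u − v)/(1 − uv/c²).
u' = (0.424 − 0.862) / (1 − (0.424)(0.862)) = -0.4380/0.6345 = -0.6903.

β = -0.690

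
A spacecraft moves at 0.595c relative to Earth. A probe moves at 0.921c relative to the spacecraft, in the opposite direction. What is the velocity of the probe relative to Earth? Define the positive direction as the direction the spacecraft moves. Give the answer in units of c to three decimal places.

With v = 0.595 and u' = -0.921 (in units of c),
u = (u' + v)/(1 + u'v/c²):
u = (-0.921 + 0.595) / (1 + (-0.921)·0.595) = -0.3260/0.4520 = -0.7212
(Galilean addition would give -0.326c.)

-0.721c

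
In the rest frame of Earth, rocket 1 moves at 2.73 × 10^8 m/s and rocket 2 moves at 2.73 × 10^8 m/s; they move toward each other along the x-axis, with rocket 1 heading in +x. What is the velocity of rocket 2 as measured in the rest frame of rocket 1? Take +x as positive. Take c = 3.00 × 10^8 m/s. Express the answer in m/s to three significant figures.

β_A = 0.910, β_B = -0.910 (dividing each by c = 3.00 × 10^8 m/s).
Transform to A's frame with the inverse velocity-addition law: u' = (u − v)/(1 − uv/c²), taking u = β_B and v = β_A.
u' = (-0.910 − 0.910) / (1 − (0.910)(-0.910)) = -1.8200/1.8281 = -0.9956.
u' = -0.9956 × 3.00 × 10^8 m/s.

-2.99 × 10^8 m/s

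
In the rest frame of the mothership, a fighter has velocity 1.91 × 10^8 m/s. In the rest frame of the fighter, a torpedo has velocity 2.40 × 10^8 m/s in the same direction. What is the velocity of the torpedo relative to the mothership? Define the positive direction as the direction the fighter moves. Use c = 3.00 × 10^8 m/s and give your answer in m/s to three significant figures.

In units of c (dividing by 3.00 × 10^8 m/s): v = 0.637, u' = 0.800.
u = (u' + v)/(1 + u'v/c²):
u = (0.800 + 0.637) / (1 + 0.800·0.637) = 1.4367/1.5093 = 0.9519
Converting back: u = 0.9519 × 3.00 × 10^8 m/s.

2.86 × 10^8 m/s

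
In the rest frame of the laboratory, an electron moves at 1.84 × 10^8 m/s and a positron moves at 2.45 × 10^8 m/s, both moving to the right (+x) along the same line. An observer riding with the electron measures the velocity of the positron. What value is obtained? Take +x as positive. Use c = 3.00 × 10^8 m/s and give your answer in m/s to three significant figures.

β_A = 0.613, β_B = 0.817 (dividing each by c = 3.00 × 10^8 m/s).
Transform to A's frame with the inverse velocity-addition law: u' = (u − v)/(1 − uv/c²), taking u = β_B and v = β_A.
u' = (0.817 − 0.613) / (1 − (0.613)(0.817)) = 0.2033/0.4991 = 0.4074.
u' = 0.4074 × 3.00 × 10^8 m/s.

+1.22 × 10^8 m/s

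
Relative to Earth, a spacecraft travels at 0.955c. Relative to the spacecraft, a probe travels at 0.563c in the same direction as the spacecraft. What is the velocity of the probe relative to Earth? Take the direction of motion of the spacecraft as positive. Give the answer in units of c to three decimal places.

With v = 0.955 and u' = 0.563 (in units of c),
u = (u' + v)/(1 + u'v/c²):
u = (0.563 + 0.955) / (1 + 0.563·0.955) = 1.5180/1.5377 = 0.9872
(Galilean addition would give +1.518c, exceeding c.)

0.987c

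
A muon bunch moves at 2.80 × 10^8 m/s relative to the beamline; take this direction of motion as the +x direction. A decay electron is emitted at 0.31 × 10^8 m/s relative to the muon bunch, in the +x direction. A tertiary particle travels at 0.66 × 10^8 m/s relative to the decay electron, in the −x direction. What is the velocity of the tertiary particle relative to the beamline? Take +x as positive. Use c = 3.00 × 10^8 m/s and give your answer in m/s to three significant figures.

Apply u = (u' + v)/(1 + u'v/c²) successively, working outward toward the beamline.
(Dividing each given speed by c = 3.00 × 10^8 m/s to work in units of c.)
Start: velocity of the muon bunch relative to the beamline = 0.9333c.
Compose with the decay electron (u' = 0.103 in the muon bunch frame): u_1 = (0.103 + 0.933) / (1 + 0.103·0.933) = 1.0367/1.0964 = 0.9455.
Compose with the tertiary particle (u' = -0.220 in the decay electron frame): u_2 = (-0.220 + 0.945) / (1 + (-0.220)·0.945) = 0.7255/0.7920 = 0.9160.
So u = 0.9160 × 3.00 × 10^8 m/s.

+2.75 × 10^8 m/s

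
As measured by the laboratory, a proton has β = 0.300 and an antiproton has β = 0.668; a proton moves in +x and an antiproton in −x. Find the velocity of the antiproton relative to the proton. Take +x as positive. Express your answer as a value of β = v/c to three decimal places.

β_A = 0.300, β_B = -0.668.
Transform to A's frame with the inverse velocity-addition law: u' = (u − v)/(1 − uv/c²), taking u = β_B and v = β_A.
u' = (-0.668 − 0.300) / (1 − (0.300)(-0.668)) = -0.9680/1.2004 = -0.8064.

β = -0.806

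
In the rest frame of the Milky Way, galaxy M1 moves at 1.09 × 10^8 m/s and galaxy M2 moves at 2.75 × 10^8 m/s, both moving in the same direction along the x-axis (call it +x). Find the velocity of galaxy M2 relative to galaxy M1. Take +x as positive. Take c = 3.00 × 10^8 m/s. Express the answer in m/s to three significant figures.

β_A = 0.363, β_B = 0.917 (dividing each by c = 3.00 × 10^8 m/s).
Transform to A's frame with the inverse velocity-addition law: u' = (u − v)/(1 − uv/c²), taking u = β_B and v = β_A.
u' = (0.917 − 0.363) / (1 − (0.363)(0.917)) = 0.5533/0.6669 = 0.8297.
u' = 0.8297 × 3.00 × 10^8 m/s.

+2.49 × 10^8 m/s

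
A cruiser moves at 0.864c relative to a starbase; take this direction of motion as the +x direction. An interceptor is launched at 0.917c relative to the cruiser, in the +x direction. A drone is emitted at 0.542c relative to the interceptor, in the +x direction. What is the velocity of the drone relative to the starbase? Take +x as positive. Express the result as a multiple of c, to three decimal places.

0.998c

Apply u = (u' + v)/(1 + u'v/c²) successively, working outward toward the starbase.
Start: velocity of the cruiser relative to the starbase = 0.8640c.
Compose with the interceptor (u' = 0.917 in the cruiser frame): u_1 = (0.917 + 0.864) / (1 + 0.917·0.864) = 1.7810/1.7923 = 0.9937.
Compose with the drone (u' = 0.542 in the interceptor frame): u_2 = (0.542 + 0.994) / (1 + 0.542·0.994) = 1.5357/1.5386 = 0.9981.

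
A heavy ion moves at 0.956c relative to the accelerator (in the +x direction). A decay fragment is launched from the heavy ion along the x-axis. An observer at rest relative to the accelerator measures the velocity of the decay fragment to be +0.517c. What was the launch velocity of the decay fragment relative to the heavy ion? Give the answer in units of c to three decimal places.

-0.868c

Invert the composition law: u' = (u − v)/(1 − uv/c²).
u' = (0.517 − 0.956) / (1 − (0.517)(0.956)) = -0.4390/0.5057 = -0.8680.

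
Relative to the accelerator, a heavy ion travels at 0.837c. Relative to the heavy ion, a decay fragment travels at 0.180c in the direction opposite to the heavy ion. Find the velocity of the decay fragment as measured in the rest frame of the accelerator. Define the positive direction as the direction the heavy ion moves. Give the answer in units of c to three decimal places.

+0.774c

With v = 0.837 and u' = -0.180 (in units of c),
u = (u' + v)/(1 + u'v/c²):
u = (-0.180 + 0.837) / (1 + (-0.180)·0.837) = 0.6570/0.8493 = 0.7735
(Galilean addition would give +0.657c.)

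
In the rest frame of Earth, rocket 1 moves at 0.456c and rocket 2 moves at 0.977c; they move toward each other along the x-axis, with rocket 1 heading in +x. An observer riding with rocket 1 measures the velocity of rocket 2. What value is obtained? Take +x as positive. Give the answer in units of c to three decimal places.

-0.991c

β_A = 0.456, β_B = -0.977.
Transform to A's frame with the inverse velocity-addition law: u' = (u − v)/(1 − uv/c²), taking u = β_B and v = β_A.
u' = (-0.977 − 0.456) / (1 − (0.456)(-0.977)) = -1.4330/1.4455 = -0.9913.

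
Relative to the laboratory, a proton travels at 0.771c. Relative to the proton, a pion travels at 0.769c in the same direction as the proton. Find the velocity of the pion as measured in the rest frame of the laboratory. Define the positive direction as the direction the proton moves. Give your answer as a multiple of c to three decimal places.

With v = 0.771 and u' = 0.769 (in units of c),
u = (u' + v)/(1 + u'v/c²):
u = (0.769 + 0.771) / (1 + 0.769·0.771) = 1.5400/1.5929 = 0.9668
(Galilean addition would give +1.540c, exceeding c.)

0.967c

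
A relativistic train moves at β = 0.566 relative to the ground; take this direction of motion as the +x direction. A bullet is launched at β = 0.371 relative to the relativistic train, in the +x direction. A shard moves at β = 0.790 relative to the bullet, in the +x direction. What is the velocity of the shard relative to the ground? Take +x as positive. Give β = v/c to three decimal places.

Apply u = (u' + v)/(1 + u'v/c²) successively, working outward toward the ground.
Start: velocity of the relativistic train relative to the ground = 0.5660c.
Compose with the bullet (u' = 0.371 in the relativistic train frame): u_1 = (0.371 + 0.566) / (1 + 0.371·0.566) = 0.9370/1.2100 = 0.7744.
Compose with the shard (u' = 0.790 in the bullet frame): u_2 = (0.790 + 0.774) / (1 + 0.790·0.774) = 1.5644/1.6118 = 0.9706.

β = 0.971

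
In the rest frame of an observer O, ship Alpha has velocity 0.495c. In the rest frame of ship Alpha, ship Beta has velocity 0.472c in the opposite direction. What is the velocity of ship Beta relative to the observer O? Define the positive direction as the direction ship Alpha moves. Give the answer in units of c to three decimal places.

+0.030c

With v = 0.495 and u' = -0.472 (in units of c),
u = (u' + v)/(1 + u'v/c²):
u = (-0.472 + 0.495) / (1 + (-0.472)·0.495) = 0.0230/0.7664 = 0.0300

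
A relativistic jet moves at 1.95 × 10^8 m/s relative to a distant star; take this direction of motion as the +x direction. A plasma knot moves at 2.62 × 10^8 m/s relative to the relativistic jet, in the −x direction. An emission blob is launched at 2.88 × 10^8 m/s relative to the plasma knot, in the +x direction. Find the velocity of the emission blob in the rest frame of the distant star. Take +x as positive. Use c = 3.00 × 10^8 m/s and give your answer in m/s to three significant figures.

Apply u = (u' + v)/(1 + u'v/c²) successively, working outward toward the distant star.
(Dividing each given speed by c = 3.00 × 10^8 m/s to work in units of c.)
Start: velocity of the relativistic jet relative to the distant star = 0.6500c.
Compose with the plasma knot (u' = -0.873 in the relativistic jet frame): u_1 = (-0.873 + 0.650) / (1 + (-0.873)·0.650) = -0.2233/0.4323 = -0.5166.
Compose with the emission blob (u' = 0.960 in the plasma knot frame): u_2 = (0.960 + (-0.517)) / (1 + 0.960·(-0.517)) = 0.4434/0.5041 = 0.8797.
So u = 0.8797 × 3.00 × 10^8 m/s.

+2.64 × 10^8 m/s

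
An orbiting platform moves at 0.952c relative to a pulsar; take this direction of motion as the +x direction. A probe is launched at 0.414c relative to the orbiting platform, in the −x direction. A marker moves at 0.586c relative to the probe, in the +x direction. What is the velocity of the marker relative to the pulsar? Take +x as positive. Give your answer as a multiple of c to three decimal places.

+0.969c

Apply u = (u' + v)/(1 + u'v/c²) successively, working outward toward the pulsar.
Start: velocity of the orbiting platform relative to the pulsar = 0.9520c.
Compose with the probe (u' = -0.414 in the orbiting platform frame): u_1 = (-0.414 + 0.952) / (1 + (-0.414)·0.952) = 0.5380/0.6059 = 0.8880.
Compose with the marker (u' = 0.586 in the probe frame): u_2 = (0.586 + 0.888) / (1 + 0.586·0.888) = 1.4740/1.5204 = 0.9695.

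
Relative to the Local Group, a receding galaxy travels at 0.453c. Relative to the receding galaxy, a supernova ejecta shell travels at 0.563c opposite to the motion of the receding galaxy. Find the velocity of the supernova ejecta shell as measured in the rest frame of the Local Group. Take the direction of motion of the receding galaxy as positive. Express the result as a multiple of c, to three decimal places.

With v = 0.453 and u' = -0.563 (in units of c),
u = (u' + v)/(1 + u'v/c²):
u = (-0.563 + 0.453) / (1 + (-0.563)·0.453) = -0.1100/0.7450 = -0.1477
(Galilean addition would give -0.110c.)

-0.148c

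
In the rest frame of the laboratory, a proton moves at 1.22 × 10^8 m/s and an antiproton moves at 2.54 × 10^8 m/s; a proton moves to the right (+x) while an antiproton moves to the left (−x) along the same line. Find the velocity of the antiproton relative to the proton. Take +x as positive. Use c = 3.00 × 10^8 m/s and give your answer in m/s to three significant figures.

β_A = 0.407, β_B = -0.847 (dividing each by c = 3.00 × 10^8 m/s).
Transform to A's frame with the inverse velocity-addition law: u' = (u − v)/(1 − uv/c²), taking u = β_B and v = β_A.
u' = (-0.847 − 0.407) / (1 − (0.407)(-0.847)) = -1.2533/1.3443 = -0.9323.
u' = -0.9323 × 3.00 × 10^8 m/s.

-2.80 × 10^8 m/s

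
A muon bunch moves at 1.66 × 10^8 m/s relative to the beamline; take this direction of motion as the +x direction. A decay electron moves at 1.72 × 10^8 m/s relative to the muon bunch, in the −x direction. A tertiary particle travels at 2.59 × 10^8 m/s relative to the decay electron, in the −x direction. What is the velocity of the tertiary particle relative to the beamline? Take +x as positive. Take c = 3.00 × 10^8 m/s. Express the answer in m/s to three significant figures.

Apply u = (u' + v)/(1 + u'v/c²) successively, working outward toward the beamline.
(Dividing each given speed by c = 3.00 × 10^8 m/s to work in units of c.)
Start: velocity of the muon bunch relative to the beamline = 0.5533c.
Compose with the decay electron (u' = -0.573 in the muon bunch frame): u_1 = (-0.573 + 0.553) / (1 + (-0.573)·0.553) = -0.0200/0.6828 = -0.0293.
Compose with the tertiary particle (u' = -0.863 in the decay electron frame): u_2 = (-0.863 + (-0.029)) / (1 + (-0.863)·(-0.029)) = -0.8926/1.0253 = -0.8706.
So u = -0.8706 × 3.00 × 10^8 m/s.

-2.61 × 10^8 m/s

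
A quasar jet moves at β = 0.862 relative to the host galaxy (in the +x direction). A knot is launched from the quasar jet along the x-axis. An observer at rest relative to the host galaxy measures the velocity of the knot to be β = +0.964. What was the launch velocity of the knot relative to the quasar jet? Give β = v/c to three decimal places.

β = +0.603

Invert the composition law: u' = (u − v)/(1 − uv/c²).
u' = (0.964 − 0.862) / (1 − (0.964)(0.862)) = 0.1020/0.1690 = 0.6034.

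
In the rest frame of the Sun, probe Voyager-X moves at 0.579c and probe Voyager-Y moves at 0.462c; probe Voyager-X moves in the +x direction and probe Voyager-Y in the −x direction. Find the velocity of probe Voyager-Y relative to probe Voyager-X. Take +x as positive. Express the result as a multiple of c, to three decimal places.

β_A = 0.579, β_B = -0.462.
Transform to A's frame with the inverse velocity-addition law: u' = (u − v)/(1 − uv/c²), taking u = β_B and v = β_A.
u' = (-0.462 − 0.579) / (1 − (0.579)(-0.462)) = -1.0410/1.2675 = -0.8213.

-0.821c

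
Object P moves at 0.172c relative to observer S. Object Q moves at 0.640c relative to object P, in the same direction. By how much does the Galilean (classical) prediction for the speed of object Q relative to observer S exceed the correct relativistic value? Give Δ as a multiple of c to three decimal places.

Δ = 0.081c

Galilean: u_cl = 0.640 + 0.172 = 0.8120.
Relativistic: u_rel = (0.640 + 0.172) / (1 + 0.640·0.172) = 0.8120/1.1101 = 0.7315.
Δ = 0.8120 − 0.7315 = 0.0805.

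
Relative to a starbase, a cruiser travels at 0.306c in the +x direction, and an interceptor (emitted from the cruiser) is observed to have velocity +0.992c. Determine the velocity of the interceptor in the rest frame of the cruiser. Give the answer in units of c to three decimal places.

+0.985c

Invert the composition law: u' = (u − v)/(1 − uv/c²).
u' = (0.992 − 0.306) / (1 − (0.992)(0.306)) = 0.6860/0.6964 = 0.9850.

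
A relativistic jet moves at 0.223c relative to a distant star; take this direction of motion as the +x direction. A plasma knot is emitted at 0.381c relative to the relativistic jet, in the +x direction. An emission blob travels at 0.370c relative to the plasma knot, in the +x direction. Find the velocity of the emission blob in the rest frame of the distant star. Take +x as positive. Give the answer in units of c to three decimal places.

Apply u = (u' + v)/(1 + u'v/c²) successively, working outward toward the distant star.
Start: velocity of the relativistic jet relative to the distant star = 0.2230c.
Compose with the plasma knot (u' = 0.381 in the relativistic jet frame): u_1 = (0.381 + 0.223) / (1 + 0.381·0.223) = 0.6040/1.0850 = 0.5567.
Compose with the emission blob (u' = 0.370 in the plasma knot frame): u_2 = (0.370 + 0.557) / (1 + 0.370·0.557) = 0.9267/1.2060 = 0.7684.

0.768c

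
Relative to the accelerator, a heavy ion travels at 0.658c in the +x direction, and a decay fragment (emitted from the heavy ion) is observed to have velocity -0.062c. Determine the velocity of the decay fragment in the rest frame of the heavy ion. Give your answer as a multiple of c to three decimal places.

Invert the composition law: u' = (u − v)/(1 − uv/c²).
u' = (-0.062 − 0.658) / (1 − (-0.062)(0.658)) = -0.7200/1.0408 = -0.6918.

-0.692c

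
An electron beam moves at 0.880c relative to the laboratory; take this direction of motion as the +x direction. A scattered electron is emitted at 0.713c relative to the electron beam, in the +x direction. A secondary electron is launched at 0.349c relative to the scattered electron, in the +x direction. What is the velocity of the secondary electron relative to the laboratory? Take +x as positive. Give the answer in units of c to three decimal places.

Apply u = (u' + v)/(1 + u'v/c²) successively, working outward toward the laboratory.
Start: velocity of the electron beam relative to the laboratory = 0.8800c.
Compose with the scattered electron (u' = 0.713 in the electron beam frame): u_1 = (0.713 + 0.880) / (1 + 0.713·0.880) = 1.5930/1.6274 = 0.9788.
Compose with the secondary electron (u' = 0.349 in the scattered electron frame): u_2 = (0.349 + 0.979) / (1 + 0.349·0.979) = 1.3278/1.3416 = 0.9897.

0.990c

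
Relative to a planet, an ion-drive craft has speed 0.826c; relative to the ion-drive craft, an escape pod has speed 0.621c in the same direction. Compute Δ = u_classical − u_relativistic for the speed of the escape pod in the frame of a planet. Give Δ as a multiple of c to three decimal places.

Δ = 0.491c

Galilean: u_cl = 0.621 + 0.826 = 1.4470.
Relativistic: u_rel = (0.621 + 0.826) / (1 + 0.621·0.826) = 1.4470/1.5129 = 0.9564.
Δ = 1.4470 − 0.9564 = 0.4906.
(The classical prediction exceeds c; the relativistic result does not.)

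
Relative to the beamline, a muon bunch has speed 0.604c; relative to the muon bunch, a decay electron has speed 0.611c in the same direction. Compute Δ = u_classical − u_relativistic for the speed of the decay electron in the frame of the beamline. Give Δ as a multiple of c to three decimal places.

Galilean: u_cl = 0.611 + 0.604 = 1.2150.
Relativistic: u_rel = (0.611 + 0.604) / (1 + 0.611·0.604) = 1.2150/1.3690 = 0.8875.
Δ = 1.2150 − 0.8875 = 0.3275.
(The classical prediction exceeds c; the relativistic result does not.)

Δ = 0.328c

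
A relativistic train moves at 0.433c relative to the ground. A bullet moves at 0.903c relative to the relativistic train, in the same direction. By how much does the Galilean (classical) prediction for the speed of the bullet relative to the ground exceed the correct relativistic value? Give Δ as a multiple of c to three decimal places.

Galilean: u_cl = 0.903 + 0.433 = 1.3360.
Relativistic: u_rel = (0.903 + 0.433) / (1 + 0.903·0.433) = 1.3360/1.3910 = 0.9605.
Δ = 1.3360 − 0.9605 = 0.3755.
(The classical prediction exceeds c; the relativistic result does not.)

Δ = 0.376c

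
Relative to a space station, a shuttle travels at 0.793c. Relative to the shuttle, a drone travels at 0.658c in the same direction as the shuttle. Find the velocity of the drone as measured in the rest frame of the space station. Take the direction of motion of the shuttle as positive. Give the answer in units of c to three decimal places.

0.953c

With v = 0.793 and u' = 0.658 (in units of c),
u = (u' + v)/(1 + u'v/c²):
u = (0.658 + 0.793) / (1 + 0.658·0.793) = 1.4510/1.5218 = 0.9535
(Galilean addition would give +1.451c, exceeding c.)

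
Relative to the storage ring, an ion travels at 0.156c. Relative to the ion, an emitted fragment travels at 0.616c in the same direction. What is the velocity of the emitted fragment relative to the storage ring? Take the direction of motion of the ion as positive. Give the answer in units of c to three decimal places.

0.704c

With v = 0.156 and u' = 0.616 (in units of c),
u = (u' + v)/(1 + u'v/c²):
u = (0.616 + 0.156) / (1 + 0.616·0.156) = 0.7720/1.0961 = 0.7043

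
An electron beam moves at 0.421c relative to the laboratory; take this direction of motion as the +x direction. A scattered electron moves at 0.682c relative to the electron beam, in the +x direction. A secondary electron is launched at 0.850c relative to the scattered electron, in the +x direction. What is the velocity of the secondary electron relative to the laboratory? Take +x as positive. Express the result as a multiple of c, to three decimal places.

Apply u = (u' + v)/(1 + u'v/c²) successively, working outward toward the laboratory.
Start: velocity of the electron beam relative to the laboratory = 0.4210c.
Compose with the scattered electron (u' = 0.682 in the electron beam frame): u_1 = (0.682 + 0.421) / (1 + 0.682·0.421) = 1.1030/1.2871 = 0.8570.
Compose with the secondary electron (u' = 0.850 in the scattered electron frame): u_2 = (0.850 + 0.857) / (1 + 0.850·0.857) = 1.7070/1.7284 = 0.9876.

0.988c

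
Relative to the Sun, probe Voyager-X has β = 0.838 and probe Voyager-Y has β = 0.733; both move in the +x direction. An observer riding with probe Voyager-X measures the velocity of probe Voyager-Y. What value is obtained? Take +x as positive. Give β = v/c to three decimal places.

β = -0.272

β_A = 0.838, β_B = 0.733.
Transform to A's frame with the inverse velocity-addition law: u' = (u − v)/(1 − uv/c²), taking u = β_B and v = β_A.
u' = (0.733 − 0.838) / (1 − (0.838)(0.733)) = -0.1050/0.3857 = -0.2722.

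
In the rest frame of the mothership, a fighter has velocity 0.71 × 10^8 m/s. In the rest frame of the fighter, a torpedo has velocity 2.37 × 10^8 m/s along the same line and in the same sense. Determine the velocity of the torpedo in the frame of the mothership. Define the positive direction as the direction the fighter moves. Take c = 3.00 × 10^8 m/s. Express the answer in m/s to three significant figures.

In units of c (dividing by 3.00 × 10^8 m/s): v = 0.237, u' = 0.790.
u = (u' + v)/(1 + u'v/c²):
u = (0.790 + 0.237) / (1 + 0.790·0.237) = 1.0267/1.1870 = 0.8649
(Galilean addition would give +1.027c, exceeding c.)
Converting back: u = 0.8649 × 3.00 × 10^8 m/s.

2.59 × 10^8 m/s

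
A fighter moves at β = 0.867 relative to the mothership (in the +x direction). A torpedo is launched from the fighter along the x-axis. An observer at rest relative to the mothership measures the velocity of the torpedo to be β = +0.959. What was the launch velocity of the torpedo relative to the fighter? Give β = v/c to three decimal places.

β = +0.546

Invert the composition law: u' = (u − v)/(1 − uv/c²).
u' = (0.959 − 0.867) / (1 − (0.959)(0.867)) = 0.0920/0.1685 = 0.5458.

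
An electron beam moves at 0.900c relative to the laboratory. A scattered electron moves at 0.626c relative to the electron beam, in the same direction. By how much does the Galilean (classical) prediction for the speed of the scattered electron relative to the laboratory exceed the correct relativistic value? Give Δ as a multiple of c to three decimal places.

Δ = 0.550c

Galilean: u_cl = 0.626 + 0.900 = 1.5260.
Relativistic: u_rel = (0.626 + 0.900) / (1 + 0.626·0.900) = 1.5260/1.5634 = 0.9761.
Δ = 1.5260 − 0.9761 = 0.5499.
(The classical prediction exceeds c; the relativistic result does not.)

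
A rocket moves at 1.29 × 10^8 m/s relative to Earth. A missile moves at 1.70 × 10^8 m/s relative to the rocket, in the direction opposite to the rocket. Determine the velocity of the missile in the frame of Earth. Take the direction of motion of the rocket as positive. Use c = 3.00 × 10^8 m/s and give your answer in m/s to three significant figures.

In units of c (dividing by 3.00 × 10^8 m/s): v = 0.430, u' = -0.567.
u = (u' + v)/(1 + u'v/c²):
u = (-0.567 + 0.430) / (1 + (-0.567)·0.430) = -0.1367/0.7563 = -0.1807
(Galilean addition would give -0.137c.)
Converting back: u = -0.1807 × 3.00 × 10^8 m/s.

-5.42 × 10^7 m/s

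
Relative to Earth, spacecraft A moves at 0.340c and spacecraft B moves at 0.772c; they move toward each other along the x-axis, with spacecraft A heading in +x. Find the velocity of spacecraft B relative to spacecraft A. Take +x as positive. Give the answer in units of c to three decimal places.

-0.881c

β_A = 0.340, β_B = -0.772.
Transform to A's frame with the inverse velocity-addition law: u' = (u − v)/(1 − uv/c²), taking u = β_B and v = β_A.
u' = (-0.772 − 0.340) / (1 − (0.340)(-0.772)) = -1.1120/1.2625 = -0.8808.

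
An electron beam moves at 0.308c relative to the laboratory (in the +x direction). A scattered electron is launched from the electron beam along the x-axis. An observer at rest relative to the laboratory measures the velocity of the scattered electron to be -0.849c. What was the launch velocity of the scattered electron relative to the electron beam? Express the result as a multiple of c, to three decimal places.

-0.917c

Invert the composition law: u' = (u − v)/(1 − uv/c²).
u' = (-0.849 − 0.308) / (1 − (-0.849)(0.308)) = -1.1570/1.2615 = -0.9172.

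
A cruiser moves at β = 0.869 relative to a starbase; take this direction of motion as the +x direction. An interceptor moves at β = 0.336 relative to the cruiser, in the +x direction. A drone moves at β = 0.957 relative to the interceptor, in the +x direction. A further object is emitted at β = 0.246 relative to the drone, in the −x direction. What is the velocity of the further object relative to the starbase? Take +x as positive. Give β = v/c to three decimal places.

Apply u = (u' + v)/(1 + u'v/c²) successively, working outward toward the starbase.
Start: velocity of the cruiser relative to the starbase = 0.8690c.
Compose with the interceptor (u' = 0.336 in the cruiser frame): u_1 = (0.336 + 0.869) / (1 + 0.336·0.869) = 1.2050/1.2920 = 0.9327.
Compose with the drone (u' = 0.957 in the interceptor frame): u_2 = (0.957 + 0.933) / (1 + 0.957·0.933) = 1.8897/1.8926 = 0.9985.
Compose with the further object (u' = -0.246 in the drone frame): u_3 = (-0.246 + 0.998) / (1 + (-0.246)·0.998) = 0.7525/0.7544 = 0.9975.

β = +0.997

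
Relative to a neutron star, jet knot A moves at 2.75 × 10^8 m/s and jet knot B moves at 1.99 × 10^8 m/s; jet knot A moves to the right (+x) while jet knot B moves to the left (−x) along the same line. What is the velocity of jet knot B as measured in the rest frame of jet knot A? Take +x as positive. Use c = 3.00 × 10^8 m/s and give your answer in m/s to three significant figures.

β_A = 0.917, β_B = -0.663 (dividing each by c = 3.00 × 10^8 m/s).
Transform to A's frame with the inverse velocity-addition law: u' = (u − v)/(1 − uv/c²), taking u = β_B and v = β_A.
u' = (-0.663 − 0.917) / (1 − (0.917)(-0.663)) = -1.5800/1.6081 = -0.9826.
u' = -0.9826 × 3.00 × 10^8 m/s.

-2.95 × 10^8 m/s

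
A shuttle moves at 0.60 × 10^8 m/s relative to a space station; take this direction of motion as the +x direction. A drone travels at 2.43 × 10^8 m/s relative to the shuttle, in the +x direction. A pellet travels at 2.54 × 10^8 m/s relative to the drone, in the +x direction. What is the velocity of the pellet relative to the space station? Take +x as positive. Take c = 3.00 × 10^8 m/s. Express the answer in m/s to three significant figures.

Apply u = (u' + v)/(1 + u'v/c²) successively, working outward toward the space station.
(Dividing each given speed by c = 3.00 × 10^8 m/s to work in units of c.)
Start: velocity of the shuttle relative to the space station = 0.2000c.
Compose with the drone (u' = 0.810 in the shuttle frame): u_1 = (0.810 + 0.200) / (1 + 0.810·0.200) = 1.0100/1.1620 = 0.8692.
Compose with the pellet (u' = 0.847 in the drone frame): u_2 = (0.847 + 0.869) / (1 + 0.847·0.869) = 1.7159/1.7359 = 0.9884.
So u = 0.9884 × 3.00 × 10^8 m/s.

2.97 × 10^8 m/s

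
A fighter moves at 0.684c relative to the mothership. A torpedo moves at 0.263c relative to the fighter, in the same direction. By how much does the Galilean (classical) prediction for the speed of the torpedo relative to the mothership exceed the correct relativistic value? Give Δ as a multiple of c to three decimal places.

Galilean: u_cl = 0.263 + 0.684 = 0.9470.
Relativistic: u_rel = (0.263 + 0.684) / (1 + 0.263·0.684) = 0.9470/1.1799 = 0.8026.
Δ = 0.9470 − 0.8026 = 0.1444.

Δ = 0.144c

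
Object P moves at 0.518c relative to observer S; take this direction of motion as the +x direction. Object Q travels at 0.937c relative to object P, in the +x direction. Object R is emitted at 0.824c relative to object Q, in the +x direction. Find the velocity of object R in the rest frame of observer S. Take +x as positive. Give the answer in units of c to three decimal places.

0.998c

Apply u = (u' + v)/(1 + u'v/c²) successively, working outward toward observer S.
Start: velocity of object P relative to observer S = 0.5180c.
Compose with object Q (u' = 0.937 in object P frame): u_1 = (0.937 + 0.518) / (1 + 0.937·0.518) = 1.4550/1.4854 = 0.9796.
Compose with object R (u' = 0.824 in object Q frame): u_2 = (0.824 + 0.980) / (1 + 0.824·0.980) = 1.8036/1.8072 = 0.9980.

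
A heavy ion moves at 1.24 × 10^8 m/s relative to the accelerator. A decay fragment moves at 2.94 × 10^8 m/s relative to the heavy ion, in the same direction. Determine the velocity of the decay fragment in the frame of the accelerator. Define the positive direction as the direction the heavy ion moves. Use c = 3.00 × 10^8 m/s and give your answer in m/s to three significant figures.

2.97 × 10^8 m/s

In units of c (dividing by 3.00 × 10^8 m/s): v = 0.413, u' = 0.980.
u = (u' + v)/(1 + u'v/c²):
u = (0.980 + 0.413) / (1 + 0.980·0.413) = 1.3933/1.4051 = 0.9916
(Galilean addition would give +1.393c, exceeding c.)
Converting back: u = 0.9916 × 3.00 × 10^8 m/s.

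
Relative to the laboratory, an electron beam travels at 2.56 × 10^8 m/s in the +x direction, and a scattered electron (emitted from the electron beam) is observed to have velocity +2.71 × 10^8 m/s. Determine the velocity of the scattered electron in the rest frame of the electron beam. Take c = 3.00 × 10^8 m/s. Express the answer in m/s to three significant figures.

v = 0.853c, u = 0.903c.
Invert the composition law: u' = (u − v)/(1 − uv/c²).
u' = (0.903 − 0.853) / (1 − (0.903)(0.853)) = 0.0500/0.2292 = 0.2182.
u' = 0.2182 × 3.00 × 10^8 m/s.

+6.55 × 10^7 m/s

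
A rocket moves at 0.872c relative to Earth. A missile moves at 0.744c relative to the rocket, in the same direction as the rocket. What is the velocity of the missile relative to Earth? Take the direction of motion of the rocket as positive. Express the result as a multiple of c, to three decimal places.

0.980c

With v = 0.872 and u' = 0.744 (in units of c),
u = (u' + v)/(1 + u'v/c²):
u = (0.744 + 0.872) / (1 + 0.744·0.872) = 1.6160/1.6488 = 0.9801
(Galilean addition would give +1.616c, exceeding c.)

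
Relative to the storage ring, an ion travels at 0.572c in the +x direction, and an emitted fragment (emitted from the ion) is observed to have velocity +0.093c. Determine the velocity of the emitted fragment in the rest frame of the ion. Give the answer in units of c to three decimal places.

Invert the composition law: u' = (u − v)/(1 − uv/c²).
u' = (0.093 − 0.572) / (1 − (0.093)(0.572)) = -0.4790/0.9468 = -0.5059.

-0.506c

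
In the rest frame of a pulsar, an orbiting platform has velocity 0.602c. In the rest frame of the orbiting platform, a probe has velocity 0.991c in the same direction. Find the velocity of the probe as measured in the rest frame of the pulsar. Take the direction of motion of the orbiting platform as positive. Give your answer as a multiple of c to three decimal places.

0.998c

With v = 0.602 and u' = 0.991 (in units of c),
u = (u' + v)/(1 + u'v/c²):
u = (0.991 + 0.602) / (1 + 0.991·0.602) = 1.5930/1.5966 = 0.9978
(Galilean addition would give +1.593c, exceeding c.)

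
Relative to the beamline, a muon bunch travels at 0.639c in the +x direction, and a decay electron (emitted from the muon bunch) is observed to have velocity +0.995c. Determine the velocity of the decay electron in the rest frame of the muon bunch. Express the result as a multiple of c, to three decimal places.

Invert the composition law: u' = (u − v)/(1 − uv/c²).
u' = (0.995 − 0.639) / (1 − (0.995)(0.639)) = 0.3560/0.3642 = 0.9775.

+0.977c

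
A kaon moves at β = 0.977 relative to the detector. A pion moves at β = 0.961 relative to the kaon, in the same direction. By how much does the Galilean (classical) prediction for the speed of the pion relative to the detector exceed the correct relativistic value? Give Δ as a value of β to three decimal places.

Δ = 0.938

Galilean: u_cl = 0.961 + 0.977 = 1.9380.
Relativistic: u_rel = (0.961 + 0.977) / (1 + 0.961·0.977) = 1.9380/1.9389 = 0.9995.
Δ = 1.9380 − 0.9995 = 0.9385.
(The classical prediction exceeds c; the relativistic result does not.)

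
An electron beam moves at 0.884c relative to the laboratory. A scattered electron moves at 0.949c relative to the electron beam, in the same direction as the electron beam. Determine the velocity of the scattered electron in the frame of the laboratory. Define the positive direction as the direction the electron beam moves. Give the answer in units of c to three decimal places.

0.997c

With v = 0.884 and u' = 0.949 (in units of c),
u = (u' + v)/(1 + u'v/c²):
u = (0.949 + 0.884) / (1 + 0.949·0.884) = 1.8330/1.8389 = 0.9968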